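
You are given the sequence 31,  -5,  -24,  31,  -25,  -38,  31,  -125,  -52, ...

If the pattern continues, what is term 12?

The terms cycle through 3 interleaved subsequences.
Stream A is 31, 31, 31, which is constant 31.
Stream B is -5, -25, -125, which is geometric with ratio 5.
Stream C is -24, -38, -52, which is linear: a_n = -10 − 14·n.
The 12th slot belongs to stream C; its 4th term is -66.

-66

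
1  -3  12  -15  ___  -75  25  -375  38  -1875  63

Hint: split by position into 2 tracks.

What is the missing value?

13

The terms cycle through 2 interleaved subsequences.
Track A = 1, 12, ?, 25, 38, 63: a Fibonacci-like recurrence a_n = a_{n-1} + a_{n-2}.
Track B = -3, -15, -75, -375, -1875: a geometric progression (common ratio 5).
Filling track A at index 3 by its rule yields 13.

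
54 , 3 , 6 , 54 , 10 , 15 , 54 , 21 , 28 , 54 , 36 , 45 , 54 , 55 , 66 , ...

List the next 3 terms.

Reading positions in blocks of 3 reveals the pattern ABB — 2 tracks woven together.
Stream A is 54, 54, 54, 54, 54, which is always 54.
Stream B is 3, 6, 10, 15, 21, 28, 36, 45, 55, 66, which is triangular numbers starting at T_2.
The 16th slot belongs to stream A; its 6th term is 54.
Position 17 falls in stream B as its term 11, giving 78.
Position 18 falls in stream B as its term 12, giving 91.

54, 78, 91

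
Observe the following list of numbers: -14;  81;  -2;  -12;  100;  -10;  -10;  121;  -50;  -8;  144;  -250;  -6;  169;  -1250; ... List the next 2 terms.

-4, 196

Split by position mod 3 into 3 tracks.
Track A: -14, -12, -10, -8, -6 — linear: a_n = -16 + 2·n.
Track B: 81, 100, 121, 144, 169 — perfect squares starting at 9².
Track C: -2, -10, -50, -250, -1250 — a geometric progression (common ratio 5).
Term 16 comes from track A (its 6th entry): -4.
Position 17 falls in track B as its term 6, giving 196.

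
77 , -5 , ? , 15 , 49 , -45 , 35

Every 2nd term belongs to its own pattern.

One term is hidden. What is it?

Positions 1, 3, 5, … form one subsequence and positions 2, 4, 6, … form another.
Track A: 77, ?, 49, 35 (subtracting 14 each time).
Track B: -5, 15, -45 (geometric with ratio -3).
Filling track A at index 2 by its rule yields 63.

63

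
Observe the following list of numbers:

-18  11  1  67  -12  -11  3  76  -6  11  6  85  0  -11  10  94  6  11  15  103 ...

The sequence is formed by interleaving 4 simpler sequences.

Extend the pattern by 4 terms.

Read the sequence 4 terms at a time; column i is its own pattern.
Track A: -18, -12, -6, 0, 6 — adding 6 each time.
Track B: 11, -11, 11, -11, 11 — the oscillation 11·(−1)^(n+1).
Track C: 1, 3, 6, 10, 15 — the triangular numbers T_1, T_2, ….
Track D: 67, 76, 85, 94, 103 — arithmetic with common difference +9.
Position 21 → track A, term 6 = 12.
The 22nd slot belongs to track B; its 6th term is -11.
Term 23 comes from track C (its 6th entry): 21.
Term 24 comes from track D (its 6th entry): 112.

12, -11, 21, 112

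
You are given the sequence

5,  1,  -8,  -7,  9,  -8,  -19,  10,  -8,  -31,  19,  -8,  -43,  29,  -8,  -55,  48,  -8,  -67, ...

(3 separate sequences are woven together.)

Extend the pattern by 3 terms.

Split by position mod 3 into 3 tracks.
Subsequence A is 5, -7, -19, -31, -43, -55, -67, which is linear: a_n = 17 − 12·n.
Subsequence B is 1, 9, 10, 19, 29, 48, which is Fibonacci-style (each term is the sum of the two before it).
Subsequence C is -8, -8, -8, -8, -8, -8, which is constant -8.
The 20th slot belongs to subsequence B; its 7th term is 77.
Position 21 falls in subsequence C as its term 7, giving -8.
Term 22 comes from subsequence A (its 8th entry): -79.

77, -8, -79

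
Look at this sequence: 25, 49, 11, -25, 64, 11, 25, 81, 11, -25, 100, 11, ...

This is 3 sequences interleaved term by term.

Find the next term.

25

The terms cycle through 3 interleaved subsequences.
Track A: 25, -25, 25, -25. Alternating ±25.
Track B: 49, 64, 81, 100. The squares 7², 8², 9², ….
Track C: 11, 11, 11, 11. The constant sequence 11.
Position 13 → track A, term 5 = 25.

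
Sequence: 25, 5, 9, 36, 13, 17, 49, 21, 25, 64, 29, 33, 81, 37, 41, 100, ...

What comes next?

45

Positions follow the repeating pattern ABB; grouping by letter gives 2 tracks.
Stream A is 25, 36, 49, 64, 81, 100, which is the squares 5², 6², 7², ….
Stream B is 5, 9, 13, 17, 21, 25, 29, 33, 37, 41, which is adding 4 each time.
Position 17 falls in stream B as its term 11, giving 45.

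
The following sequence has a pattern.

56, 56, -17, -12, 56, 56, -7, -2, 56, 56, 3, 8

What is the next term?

Reading positions in blocks of 4 reveals the pattern AABB — 2 tracks woven together.
Stream A is 56, 56, 56, 56, 56, 56, which is always 56.
Stream B is -17, -12, -7, -2, 3, 8, which is linear: a_n = -22 + 5·n.
Term 13 comes from stream A (its 7th entry): 56.

56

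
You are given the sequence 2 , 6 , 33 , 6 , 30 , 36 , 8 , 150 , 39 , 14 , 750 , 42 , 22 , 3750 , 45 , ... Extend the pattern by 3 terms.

Split by position mod 3: positions 1, 4, 7, … form one track, and each other residue class forms its own.
Track A = 2, 6, 8, 14, 22: Fibonacci-style (each term is the sum of the two before it).
Track B = 6, 30, 150, 750, 3750: multiplying by 5 each time.
Track C = 33, 36, 39, 42, 45: adding 3 each time.
The 16th slot belongs to track A; its 6th term is 36.
Position 17 → track B, term 6 = 18750.
Term 18 comes from track C (its 6th entry): 48.

36, 18750, 48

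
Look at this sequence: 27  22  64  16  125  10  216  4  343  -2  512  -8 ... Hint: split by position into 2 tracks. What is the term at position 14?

-14

Positions 1, 3, 5, … form one subsequence and positions 2, 4, 6, … form another.
Track A is 27, 64, 125, 216, 343, 512, which is consecutive cubes n³ from n = 3.
Track B is 22, 16, 10, 4, -2, -8, which is arithmetic with common difference −6.
Position 14 falls in track B as its term 7, giving -14.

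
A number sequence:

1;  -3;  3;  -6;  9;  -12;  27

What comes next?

-24

The terms cycle through 2 interleaved subsequences.
Stream A: 1, 3, 9, 27. Powers of 3.
Stream B: -3, -6, -12. Geometric, ×2 each step.
Position 8 → stream B, term 4 = -24.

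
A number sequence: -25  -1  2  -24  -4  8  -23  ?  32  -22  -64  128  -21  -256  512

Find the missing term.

The slot pattern repeats as ABB (period 3), so there are 2 interleaved tracks.
Track A is -25, -24, -23, -22, -21, which is arithmetic with common difference +1.
Track B is -1, 2, -4, 8, ?, 32, -64, 128, -256, 512, which is geometric, ×-2 each step.
Filling track B at index 5 by its rule yields -16.

-16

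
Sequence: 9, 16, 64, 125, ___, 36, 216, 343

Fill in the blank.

25

Reading positions in blocks of 4 reveals the pattern AABB — 2 tracks woven together.
Track A is 9, 16, ?, 36, which is perfect squares starting at 3².
Track B is 64, 125, 216, 343, which is the cubes 4³, 5³, 6³, ….
Filling track A at index 3 by its rule yields 25.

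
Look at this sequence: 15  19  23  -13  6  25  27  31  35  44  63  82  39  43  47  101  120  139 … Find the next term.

Reading positions in blocks of 6 reveals the pattern AAABBB — 2 tracks woven together.
Track A: 15, 19, 23, 27, 31, 35, 39, 43, 47 — arithmetic, step +4.
Track B: -13, 6, 25, 44, 63, 82, 101, 120, 139 — arithmetic with common difference +19.
Term 19 comes from track A (its 10th entry): 51.

51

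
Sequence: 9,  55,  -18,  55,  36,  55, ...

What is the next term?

Odd-indexed and even-indexed terms follow separate rules.
Stream A is 9, -18, 36, which is a geometric progression (common ratio -2).
Stream B is 55, 55, 55, which is always 55.
Position 7 falls in stream A as its term 4, giving -72.

-72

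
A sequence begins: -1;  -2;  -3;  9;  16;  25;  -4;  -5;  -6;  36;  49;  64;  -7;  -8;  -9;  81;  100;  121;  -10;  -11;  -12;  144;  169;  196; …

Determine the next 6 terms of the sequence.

-13, -14, -15, 225, 256, 289

Reading positions in blocks of 6 reveals the pattern AAABBB — 2 tracks woven together.
Stream A is -1, -2, -3, -4, -5, -6, -7, -8, -9, -10, -11, -12, which is subtracting 1 each time.
Stream B is 9, 16, 25, 36, 49, 64, 81, 100, 121, 144, 169, 196, which is the squares 3², 4², 5², ….
Term 25 comes from stream A (its 13th entry): -13.
Position 26 falls in stream A as its term 14, giving -14.
Term 27 comes from stream A (its 15th entry): -15.
The 28th slot belongs to stream B; its 13th term is 225.
Position 29 falls in stream B as its term 14, giving 256.
The 30th slot belongs to stream B; its 15th term is 289.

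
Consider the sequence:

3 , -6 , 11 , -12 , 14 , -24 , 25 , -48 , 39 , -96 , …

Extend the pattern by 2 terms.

Split by position mod 2 into 2 tracks.
Stream A: 3, 11, 14, 25, 39 (a Fibonacci-like recurrence a_n = a_{n-1} + a_{n-2}).
Stream B: -6, -12, -24, -48, -96 (multiplying by 2 each time).
Position 11 → stream A, term 6 = 64.
Position 12 → stream B, term 6 = -192.

64, -192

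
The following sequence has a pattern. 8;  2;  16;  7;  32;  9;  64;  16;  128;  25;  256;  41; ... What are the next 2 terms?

Split by position mod 2 into 2 tracks.
Stream A = 8, 16, 32, 64, 128, 256: powers 2^3, 2^4, 2^5, ….
Stream B = 2, 7, 9, 16, 25, 41: a Fibonacci-like recurrence a_n = a_{n-1} + a_{n-2}.
The 13th slot belongs to stream A; its 7th term is 512.
Position 14 falls in stream B as its term 7, giving 66.

512, 66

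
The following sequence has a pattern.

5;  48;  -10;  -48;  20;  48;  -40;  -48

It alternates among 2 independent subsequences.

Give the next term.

80

The terms cycle through 2 interleaved subsequences.
Stream A = 5, -10, 20, -40: multiplying by -2 each time.
Stream B = 48, -48, 48, -48: alternating ±48.
Position 9 → stream A, term 5 = 80.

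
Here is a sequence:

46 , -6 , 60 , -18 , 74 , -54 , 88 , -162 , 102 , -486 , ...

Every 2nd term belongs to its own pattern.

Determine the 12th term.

-1458

The terms cycle through 2 interleaved subsequences.
Track A = 46, 60, 74, 88, 102: adding 14 each time.
Track B = -6, -18, -54, -162, -486: geometric, ×3 each step.
Term 12 comes from track B (its 6th entry): -1458.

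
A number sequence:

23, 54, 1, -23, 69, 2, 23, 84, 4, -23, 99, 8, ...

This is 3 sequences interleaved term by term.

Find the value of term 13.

23

Split by position mod 3 into 3 tracks.
Subsequence A: 23, -23, 23, -23 — the oscillation 23·(−1)^(n+1).
Subsequence B: 54, 69, 84, 99 — linear: a_n = 39 + 15·n.
Subsequence C: 1, 2, 4, 8 — powers 2^0, 2^1, 2^2, ….
Position 13 → subsequence A, term 5 = 23.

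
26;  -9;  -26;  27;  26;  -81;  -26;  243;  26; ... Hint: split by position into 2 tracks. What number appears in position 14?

-6561

Taking every 2nd term gives 2 separate tracks.
Stream A: 26, -26, 26, -26, 26 — oscillating between 26 and -26.
Stream B: -9, 27, -81, 243 — multiplying by -3 each time.
Term 14 comes from stream B (its 7th entry): -6561.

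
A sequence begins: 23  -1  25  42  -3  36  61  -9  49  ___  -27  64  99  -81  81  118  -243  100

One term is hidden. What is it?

80

Split by position mod 3 into 3 tracks.
Track A is 23, 42, 61, ?, 99, 118, which is arithmetic with common difference +19.
Track B is -1, -3, -9, -27, -81, -243, which is multiplying by 3 each time.
Track C is 25, 36, 49, 64, 81, 100, which is the squares 5², 6², 7², ….
So the missing entry in track A is 80.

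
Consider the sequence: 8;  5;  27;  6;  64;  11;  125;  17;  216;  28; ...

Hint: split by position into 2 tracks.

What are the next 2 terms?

343, 45

Taking every 2nd term gives 2 separate tracks.
Stream A: 8, 27, 64, 125, 216. Consecutive cubes n³ from n = 2.
Stream B: 5, 6, 11, 17, 28. Fibonacci-style (each term is the sum of the two before it).
Term 11 comes from stream A (its 6th entry): 343.
Position 12 falls in stream B as its term 6, giving 45.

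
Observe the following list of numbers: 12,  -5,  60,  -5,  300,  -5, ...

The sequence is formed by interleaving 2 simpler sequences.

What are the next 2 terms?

1500, -5

Split by position mod 2 into 2 tracks.
Track A = 12, 60, 300: geometric with ratio 5.
Track B = -5, -5, -5: the constant sequence -5.
Position 7 → track A, term 4 = 1500.
The 8th slot belongs to track B; its 4th term is -5.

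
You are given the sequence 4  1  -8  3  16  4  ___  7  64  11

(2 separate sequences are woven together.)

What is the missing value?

Split by position mod 2 into 2 tracks.
Track A is 4, -8, 16, ?, 64, which is geometric with ratio -2.
Track B is 1, 3, 4, 7, 11, which is a Fibonacci-like recurrence a_n = a_{n-1} + a_{n-2}.
So the missing entry in track A is -32.

-32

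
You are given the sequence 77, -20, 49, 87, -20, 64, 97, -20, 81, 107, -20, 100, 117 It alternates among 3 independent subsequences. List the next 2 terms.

Read the sequence 3 terms at a time; column i is its own pattern.
Track A: 77, 87, 97, 107, 117. Arithmetic, step +10.
Track B: -20, -20, -20, -20. The constant sequence -20.
Track C: 49, 64, 81, 100. The squares 7², 8², 9², ….
The 14th slot belongs to track B; its 5th term is -20.
The 15th slot belongs to track C; its 5th term is 121.

-20, 121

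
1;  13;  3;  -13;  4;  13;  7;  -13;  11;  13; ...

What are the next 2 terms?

Taking every 2nd term gives 2 separate tracks.
Track A: 1, 3, 4, 7, 11 (Fibonacci-style (each term is the sum of the two before it)).
Track B: 13, -13, 13, -13, 13 (the oscillation 13·(−1)^(n+1)).
Term 11 comes from track A (its 6th entry): 18.
Term 12 comes from track B (its 6th entry): -13.

18, -13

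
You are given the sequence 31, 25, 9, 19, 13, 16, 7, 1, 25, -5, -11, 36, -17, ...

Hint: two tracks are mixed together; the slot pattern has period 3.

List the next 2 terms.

The slot pattern repeats as AAB (period 3), so there are 2 interleaved tracks.
Subsequence A is 31, 25, 19, 13, 7, 1, -5, -11, -17, which is arithmetic with common difference −6.
Subsequence B is 9, 16, 25, 36, which is perfect squares starting at 3².
Position 14 falls in subsequence A as its term 10, giving -23.
Position 15 → subsequence B, term 5 = 49.

-23, 49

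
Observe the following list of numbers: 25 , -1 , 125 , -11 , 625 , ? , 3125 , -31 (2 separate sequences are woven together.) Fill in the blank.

Positions 1, 3, 5, … form one subsequence and positions 2, 4, 6, … form another.
Subsequence A = 25, 125, 625, 3125: powers of 5.
Subsequence B = -1, -11, ?, -31: subtracting 10 each time.
The gap is subsequence B's term 3; the rule gives -21.

-21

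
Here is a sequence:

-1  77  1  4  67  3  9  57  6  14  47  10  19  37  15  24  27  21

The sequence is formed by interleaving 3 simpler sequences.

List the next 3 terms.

29, 17, 28

Split by position mod 3: positions 1, 4, 7, … form one track, and each other residue class forms its own.
Subsequence A: -1, 4, 9, 14, 19, 24 — arithmetic with common difference +5.
Subsequence B: 77, 67, 57, 47, 37, 27 — subtracting 10 each time.
Subsequence C: 1, 3, 6, 10, 15, 21 — the triangular numbers T_1, T_2, ….
The 19th slot belongs to subsequence A; its 7th term is 29.
Term 20 comes from subsequence B (its 7th entry): 17.
Position 21 → subsequence C, term 7 = 28.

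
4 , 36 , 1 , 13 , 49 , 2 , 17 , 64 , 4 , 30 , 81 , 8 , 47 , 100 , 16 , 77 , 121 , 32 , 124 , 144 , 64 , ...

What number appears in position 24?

128

Split by position mod 3: positions 1, 4, 7, … form one track, and each other residue class forms its own.
Track A: 4, 13, 17, 30, 47, 77, 124 (each term equals the sum of the previous two).
Track B: 36, 49, 64, 81, 100, 121, 144 (the squares 6², 7², 8², …).
Track C: 1, 2, 4, 8, 16, 32, 64 (powers 2^0, 2^1, 2^2, …).
Term 24 comes from track C (its 8th entry): 128.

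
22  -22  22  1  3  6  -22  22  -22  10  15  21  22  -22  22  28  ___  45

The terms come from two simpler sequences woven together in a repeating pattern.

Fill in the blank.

Reading positions in blocks of 6 reveals the pattern AAABBB — 2 tracks woven together.
Subsequence A: 22, -22, 22, -22, 22, -22, 22, -22, 22. The oscillation 22·(−1)^(n+1).
Subsequence B: 1, 3, 6, 10, 15, 21, 28, ?, 45. Triangular numbers starting at T_1.
The gap is subsequence B's term 8; the rule gives 36.

36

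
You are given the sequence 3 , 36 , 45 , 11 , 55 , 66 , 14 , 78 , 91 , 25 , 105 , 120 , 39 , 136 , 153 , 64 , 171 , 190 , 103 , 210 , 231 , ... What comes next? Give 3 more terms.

167, 253, 276

Reading positions in blocks of 3 reveals the pattern ABB — 2 tracks woven together.
Track A: 3, 11, 14, 25, 39, 64, 103. A Fibonacci-like recurrence a_n = a_{n-1} + a_{n-2}.
Track B: 36, 45, 55, 66, 78, 91, 105, 120, 136, 153, 171, 190, 210, 231. Triangular numbers n(n+1)/2 for n = 8, 9, ….
Position 22 falls in track A as its term 8, giving 167.
The 23rd slot belongs to track B; its 15th term is 253.
Position 24 falls in track B as its term 16, giving 276.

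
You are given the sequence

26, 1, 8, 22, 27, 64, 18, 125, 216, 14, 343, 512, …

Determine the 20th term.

Positions follow the repeating pattern ABB; grouping by letter gives 2 tracks.
Stream A: 26, 22, 18, 14 — linear: a_n = 30 − 4·n.
Stream B: 1, 8, 27, 64, 125, 216, 343, 512 — the cubes 1³, 2³, 3³, ….
Term 20 comes from stream B (its 13th entry): 2197.

2197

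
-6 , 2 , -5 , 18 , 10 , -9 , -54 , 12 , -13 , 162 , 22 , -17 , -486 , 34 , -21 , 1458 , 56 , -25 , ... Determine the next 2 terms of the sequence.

-4374, 90

Taking every 3rd term gives 3 separate tracks.
Subsequence A: -6, 18, -54, 162, -486, 1458 — geometric, ×-3 each step.
Subsequence B: 2, 10, 12, 22, 34, 56 — Fibonacci-style (each term is the sum of the two before it).
Subsequence C: -5, -9, -13, -17, -21, -25 — linear: a_n = -1 − 4·n.
Position 19 falls in subsequence A as its term 7, giving -4374.
Term 20 comes from subsequence B (its 7th entry): 90.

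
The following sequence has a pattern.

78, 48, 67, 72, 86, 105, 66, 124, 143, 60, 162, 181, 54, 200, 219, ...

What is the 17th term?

238

Reading positions in blocks of 3 reveals the pattern ABB — 2 tracks woven together.
Stream A: 78, 72, 66, 60, 54 (arithmetic, step −6).
Stream B: 48, 67, 86, 105, 124, 143, 162, 181, 200, 219 (linear: a_n = 29 + 19·n).
Term 17 comes from stream B (its 11th entry): 238.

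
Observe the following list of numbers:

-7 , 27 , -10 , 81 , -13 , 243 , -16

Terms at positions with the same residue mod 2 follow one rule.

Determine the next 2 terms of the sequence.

729, -19

Split by position mod 2 into 2 tracks.
Stream A = -7, -10, -13, -16: linear: a_n = -4 − 3·n.
Stream B = 27, 81, 243: powers of 3.
The 8th slot belongs to stream B; its 4th term is 729.
Term 9 comes from stream A (its 5th entry): -19.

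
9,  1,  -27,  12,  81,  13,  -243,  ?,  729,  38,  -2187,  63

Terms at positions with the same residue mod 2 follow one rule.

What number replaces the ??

The terms cycle through 2 interleaved subsequences.
Track A: 9, -27, 81, -243, 729, -2187 (a geometric progression (common ratio -3)).
Track B: 1, 12, 13, ?, 38, 63 (each term equals the sum of the previous two).
Track B's pattern makes the blank 25.

25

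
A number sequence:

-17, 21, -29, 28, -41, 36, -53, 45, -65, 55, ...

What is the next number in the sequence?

Split by position mod 2 into 2 tracks.
Subsequence A: -17, -29, -41, -53, -65 — arithmetic with common difference −12.
Subsequence B: 21, 28, 36, 45, 55 — the triangular numbers T_6, T_7, ….
Position 11 falls in subsequence A as its term 6, giving -77.

-77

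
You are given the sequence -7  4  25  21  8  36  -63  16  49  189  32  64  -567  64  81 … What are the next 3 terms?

1701, 128, 100

Taking every 3rd term gives 3 separate tracks.
Track A is -7, 21, -63, 189, -567, which is a geometric progression (common ratio -3).
Track B is 4, 8, 16, 32, 64, which is powers 2^2, 2^3, 2^4, ….
Track C is 25, 36, 49, 64, 81, which is the squares 5², 6², 7², ….
Position 16 falls in track A as its term 6, giving 1701.
Position 17 falls in track B as its term 6, giving 128.
Position 18 → track C, term 6 = 100.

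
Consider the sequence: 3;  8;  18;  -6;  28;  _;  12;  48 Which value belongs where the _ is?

38

Reading positions in blocks of 3 reveals the pattern ABB — 2 tracks woven together.
Stream A = 3, -6, 12: geometric, ×-2 each step.
Stream B = 8, 18, 28, ?, 48: adding 10 each time.
So the missing entry in stream B is 38.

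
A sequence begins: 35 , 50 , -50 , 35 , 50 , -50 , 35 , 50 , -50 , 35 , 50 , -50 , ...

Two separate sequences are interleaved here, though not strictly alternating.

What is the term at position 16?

35

Positions follow the repeating pattern ABB; grouping by letter gives 2 tracks.
Track A = 35, 35, 35, 35: the constant sequence 35.
Track B = 50, -50, 50, -50, 50, -50, 50, -50: the oscillation 50·(−1)^(n+1).
The 16th slot belongs to track A; its 6th term is 35.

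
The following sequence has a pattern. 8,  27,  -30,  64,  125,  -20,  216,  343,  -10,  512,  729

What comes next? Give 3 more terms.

Positions follow the repeating pattern AAB; grouping by letter gives 2 tracks.
Track A is 8, 27, 64, 125, 216, 343, 512, 729, which is perfect cubes starting at 2³.
Track B is -30, -20, -10, which is adding 10 each time.
The 12th slot belongs to track B; its 4th term is 0.
The 13th slot belongs to track A; its 9th term is 1000.
Position 14 → track A, term 10 = 1331.

0, 1000, 1331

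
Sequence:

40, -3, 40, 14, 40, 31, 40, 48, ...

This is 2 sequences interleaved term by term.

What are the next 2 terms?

40, 65

Odd-indexed and even-indexed terms follow separate rules.
Subsequence A: 40, 40, 40, 40 — constant 40.
Subsequence B: -3, 14, 31, 48 — arithmetic with common difference +17.
Term 9 comes from subsequence A (its 5th entry): 40.
Term 10 comes from subsequence B (its 5th entry): 65.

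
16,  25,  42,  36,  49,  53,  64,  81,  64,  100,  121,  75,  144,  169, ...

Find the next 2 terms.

The slot pattern repeats as AAB (period 3), so there are 2 interleaved tracks.
Track A = 16, 25, 36, 49, 64, 81, 100, 121, 144, 169: the squares 4², 5², 6², ….
Track B = 42, 53, 64, 75: arithmetic with common difference +11.
The 15th slot belongs to track B; its 5th term is 86.
Position 16 → track A, term 11 = 196.

86, 196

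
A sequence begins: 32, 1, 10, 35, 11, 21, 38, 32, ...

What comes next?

The slot pattern repeats as ABB (period 3), so there are 2 interleaved tracks.
Track A is 32, 35, 38, which is arithmetic, step +3.
Track B is 1, 10, 11, 21, 32, which is Fibonacci-style (each term is the sum of the two before it).
Position 9 → track B, term 6 = 53.

53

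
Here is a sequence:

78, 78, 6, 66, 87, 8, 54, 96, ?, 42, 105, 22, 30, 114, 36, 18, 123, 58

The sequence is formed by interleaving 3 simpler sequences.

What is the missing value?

Split by position mod 3 into 3 tracks.
Track A: 78, 66, 54, 42, 30, 18. Subtracting 12 each time.
Track B: 78, 87, 96, 105, 114, 123. Adding 9 each time.
Track C: 6, 8, ?, 22, 36, 58. Fibonacci-style (each term is the sum of the two before it).
Filling track C at index 3 by its rule yields 14.

14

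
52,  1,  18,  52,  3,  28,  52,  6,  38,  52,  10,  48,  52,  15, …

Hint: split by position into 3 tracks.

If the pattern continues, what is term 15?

Taking every 3rd term gives 3 separate tracks.
Stream A: 52, 52, 52, 52, 52. Constant 52.
Stream B: 1, 3, 6, 10, 15. Triangular numbers n(n+1)/2 for n = 1, 2, ….
Stream C: 18, 28, 38, 48. Adding 10 each time.
Position 15 → stream C, term 5 = 58.

58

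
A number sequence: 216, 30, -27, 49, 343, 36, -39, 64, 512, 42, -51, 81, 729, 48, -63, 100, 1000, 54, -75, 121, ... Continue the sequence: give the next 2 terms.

1331, 60

Taking every 4th term gives 4 separate tracks.
Track A is 216, 343, 512, 729, 1000, which is consecutive cubes n³ from n = 6.
Track B is 30, 36, 42, 48, 54, which is arithmetic, step +6.
Track C is -27, -39, -51, -63, -75, which is arithmetic with common difference −12.
Track D is 49, 64, 81, 100, 121, which is the squares 7², 8², 9², ….
Position 21 falls in track A as its term 6, giving 1331.
Term 22 comes from track B (its 6th entry): 60.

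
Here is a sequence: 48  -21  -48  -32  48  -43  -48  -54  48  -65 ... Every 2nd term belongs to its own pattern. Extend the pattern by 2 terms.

Split by position mod 2 into 2 tracks.
Stream A: 48, -48, 48, -48, 48. Oscillating between 48 and -48.
Stream B: -21, -32, -43, -54, -65. Arithmetic with common difference −11.
The 11th slot belongs to stream A; its 6th term is -48.
Term 12 comes from stream B (its 6th entry): -76.

-48, -76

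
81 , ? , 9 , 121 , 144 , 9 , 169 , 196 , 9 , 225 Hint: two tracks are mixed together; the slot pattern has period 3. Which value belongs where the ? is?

The slot pattern repeats as AAB (period 3), so there are 2 interleaved tracks.
Subsequence A = 81, ?, 121, 144, 169, 196, 225: consecutive squares n² from n = 9.
Subsequence B = 9, 9, 9: constant 9.
So the missing entry in subsequence A is 100.

100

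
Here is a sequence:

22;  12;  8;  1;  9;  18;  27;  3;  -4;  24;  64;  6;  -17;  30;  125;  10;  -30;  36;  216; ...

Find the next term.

Split by position mod 4: positions 1, 5, 9, … form one track, and each other residue class forms its own.
Track A is 22, 9, -4, -17, -30, which is subtracting 13 each time.
Track B is 12, 18, 24, 30, 36, which is arithmetic with common difference +6.
Track C is 8, 27, 64, 125, 216, which is consecutive cubes n³ from n = 2.
Track D is 1, 3, 6, 10, which is the triangular numbers T_1, T_2, ….
Term 20 comes from track D (its 5th entry): 15.

15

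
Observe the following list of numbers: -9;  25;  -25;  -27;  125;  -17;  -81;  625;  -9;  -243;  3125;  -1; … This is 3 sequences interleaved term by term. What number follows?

-729

Read the sequence 3 terms at a time; column i is its own pattern.
Track A: -9, -27, -81, -243 (a geometric progression (common ratio 3)).
Track B: 25, 125, 625, 3125 (powers 5^2, 5^3, 5^4, …).
Track C: -25, -17, -9, -1 (arithmetic with common difference +8).
The 13th slot belongs to track A; its 5th term is -729.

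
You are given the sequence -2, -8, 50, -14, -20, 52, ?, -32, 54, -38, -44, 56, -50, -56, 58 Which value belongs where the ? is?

-26

Positions follow the repeating pattern AAB; grouping by letter gives 2 tracks.
Track A = -2, -8, -14, -20, ?, -32, -38, -44, -50, -56: arithmetic with common difference −6.
Track B = 50, 52, 54, 56, 58: adding 2 each time.
So the missing entry in track A is -26.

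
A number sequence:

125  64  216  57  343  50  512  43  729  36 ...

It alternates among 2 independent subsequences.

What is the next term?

Odd-indexed and even-indexed terms follow separate rules.
Subsequence A: 125, 216, 343, 512, 729 — consecutive cubes n³ from n = 5.
Subsequence B: 64, 57, 50, 43, 36 — arithmetic with common difference −7.
Position 11 → subsequence A, term 6 = 1000.

1000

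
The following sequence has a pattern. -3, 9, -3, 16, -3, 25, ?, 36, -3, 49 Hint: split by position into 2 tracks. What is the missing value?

Positions 1, 3, 5, … form one subsequence and positions 2, 4, 6, … form another.
Track A = -3, -3, -3, ?, -3: always -3.
Track B = 9, 16, 25, 36, 49: consecutive squares n² from n = 3.
The gap is track A's term 4; the rule gives -3.

-3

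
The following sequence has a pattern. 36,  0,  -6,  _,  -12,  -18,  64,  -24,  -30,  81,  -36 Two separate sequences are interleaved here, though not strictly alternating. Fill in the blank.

49

The slot pattern repeats as ABB (period 3), so there are 2 interleaved tracks.
Track A: 36, ?, 64, 81. Perfect squares starting at 6².
Track B: 0, -6, -12, -18, -24, -30, -36. Arithmetic with common difference −6.
The gap is track A's term 2; the rule gives 49.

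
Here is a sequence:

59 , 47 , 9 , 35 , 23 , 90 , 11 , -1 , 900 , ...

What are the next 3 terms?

Reading positions in blocks of 3 reveals the pattern AAB — 2 tracks woven together.
Subsequence A = 59, 47, 35, 23, 11, -1: subtracting 12 each time.
Subsequence B = 9, 90, 900: geometric with ratio 10.
Term 10 comes from subsequence A (its 7th entry): -13.
The 11th slot belongs to subsequence A; its 8th term is -25.
Term 12 comes from subsequence B (its 4th entry): 9000.

-13, -25, 9000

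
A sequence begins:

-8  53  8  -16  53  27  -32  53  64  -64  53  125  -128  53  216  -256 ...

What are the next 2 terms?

53, 343

Read the sequence 3 terms at a time; column i is its own pattern.
Stream A: -8, -16, -32, -64, -128, -256 (geometric, ×2 each step).
Stream B: 53, 53, 53, 53, 53 (always 53).
Stream C: 8, 27, 64, 125, 216 (consecutive cubes n³ from n = 2).
Position 17 → stream B, term 6 = 53.
Position 18 → stream C, term 6 = 343.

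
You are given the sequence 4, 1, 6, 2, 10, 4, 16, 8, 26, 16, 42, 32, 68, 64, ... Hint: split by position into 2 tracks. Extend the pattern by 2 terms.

Positions 1, 3, 5, … form one subsequence and positions 2, 4, 6, … form another.
Track A is 4, 6, 10, 16, 26, 42, 68, which is a Fibonacci-like recurrence a_n = a_{n-1} + a_{n-2}.
Track B is 1, 2, 4, 8, 16, 32, 64, which is successive powers of 2.
Position 15 falls in track A as its term 8, giving 110.
Term 16 comes from track B (its 8th entry): 128.

110, 128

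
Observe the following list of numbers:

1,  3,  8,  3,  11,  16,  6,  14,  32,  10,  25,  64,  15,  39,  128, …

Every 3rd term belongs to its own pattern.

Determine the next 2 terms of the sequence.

Split by position mod 3 into 3 tracks.
Stream A: 1, 3, 6, 10, 15 — triangular numbers starting at T_1.
Stream B: 3, 11, 14, 25, 39 — Fibonacci-style (each term is the sum of the two before it).
Stream C: 8, 16, 32, 64, 128 — successive powers of 2.
Position 16 → stream A, term 6 = 21.
Position 17 falls in stream B as its term 6, giving 64.

21, 64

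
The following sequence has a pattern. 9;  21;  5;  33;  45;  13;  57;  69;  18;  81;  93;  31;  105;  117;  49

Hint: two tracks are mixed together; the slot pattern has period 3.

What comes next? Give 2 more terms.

129, 141

The slot pattern repeats as AAB (period 3), so there are 2 interleaved tracks.
Track A: 9, 21, 33, 45, 57, 69, 81, 93, 105, 117. Linear: a_n = -3 + 12·n.
Track B: 5, 13, 18, 31, 49. Each term equals the sum of the previous two.
The 16th slot belongs to track A; its 11th term is 129.
Position 17 falls in track A as its term 12, giving 141.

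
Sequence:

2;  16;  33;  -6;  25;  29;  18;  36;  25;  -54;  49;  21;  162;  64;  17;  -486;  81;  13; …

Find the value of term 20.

Split by position mod 3 into 3 tracks.
Stream A: 2, -6, 18, -54, 162, -486. Geometric with ratio -3.
Stream B: 16, 25, 36, 49, 64, 81. Consecutive squares n² from n = 4.
Stream C: 33, 29, 25, 21, 17, 13. Linear: a_n = 37 − 4·n.
The 20th slot belongs to stream B; its 7th term is 100.

100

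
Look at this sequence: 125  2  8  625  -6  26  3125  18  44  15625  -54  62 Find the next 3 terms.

78125, 162, 80

Split by position mod 3: positions 1, 4, 7, … form one track, and each other residue class forms its own.
Track A: 125, 625, 3125, 15625 (successive powers of 5).
Track B: 2, -6, 18, -54 (a geometric progression (common ratio -3)).
Track C: 8, 26, 44, 62 (linear: a_n = -10 + 18·n).
The 13th slot belongs to track A; its 5th term is 78125.
Position 14 falls in track B as its term 5, giving 162.
Position 15 falls in track C as its term 5, giving 80.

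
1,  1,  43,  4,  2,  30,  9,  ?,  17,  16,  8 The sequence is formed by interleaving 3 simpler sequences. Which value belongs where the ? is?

4

Read the sequence 3 terms at a time; column i is its own pattern.
Stream A is 1, 4, 9, 16, which is consecutive squares n² from n = 1.
Stream B is 1, 2, ?, 8, which is a geometric progression (common ratio 2).
Stream C is 43, 30, 17, which is linear: a_n = 56 − 13·n.
So the missing entry in stream B is 4.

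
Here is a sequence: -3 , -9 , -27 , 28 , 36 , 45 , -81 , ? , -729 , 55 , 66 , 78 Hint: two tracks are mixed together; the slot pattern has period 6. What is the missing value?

-243

Positions follow the repeating pattern AAABBB; grouping by letter gives 2 tracks.
Subsequence A is -3, -9, -27, -81, ?, -729, which is a geometric progression (common ratio 3).
Subsequence B is 28, 36, 45, 55, 66, 78, which is triangular numbers starting at T_7.
Subsequence A's pattern makes the blank -243.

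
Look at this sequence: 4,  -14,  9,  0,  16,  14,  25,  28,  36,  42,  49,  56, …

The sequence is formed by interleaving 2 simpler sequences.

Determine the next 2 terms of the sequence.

Taking every 2nd term gives 2 separate tracks.
Subsequence A = 4, 9, 16, 25, 36, 49: the squares 2², 3², 4², ….
Subsequence B = -14, 0, 14, 28, 42, 56: arithmetic, step +14.
The 13th slot belongs to subsequence A; its 7th term is 64.
Term 14 comes from subsequence B (its 7th entry): 70.

64, 70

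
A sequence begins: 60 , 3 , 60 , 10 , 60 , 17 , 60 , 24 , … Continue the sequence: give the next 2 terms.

Taking every 2nd term gives 2 separate tracks.
Track A: 60, 60, 60, 60. Always 60.
Track B: 3, 10, 17, 24. Arithmetic, step +7.
The 9th slot belongs to track A; its 5th term is 60.
The 10th slot belongs to track B; its 5th term is 31.

60, 31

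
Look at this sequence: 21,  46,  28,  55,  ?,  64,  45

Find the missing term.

36

Split by position mod 2 into 2 tracks.
Track A: 21, 28, ?, 45 — triangular numbers starting at T_6.
Track B: 46, 55, 64 — adding 9 each time.
Filling track A at index 3 by its rule yields 36.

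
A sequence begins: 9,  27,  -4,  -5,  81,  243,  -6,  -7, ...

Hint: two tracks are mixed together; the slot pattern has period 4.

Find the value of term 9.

729

The slot pattern repeats as AABB (period 4), so there are 2 interleaved tracks.
Stream A: 9, 27, 81, 243. Powers 3^2, 3^3, 3^4, ….
Stream B: -4, -5, -6, -7. Subtracting 1 each time.
Position 9 falls in stream A as its term 5, giving 729.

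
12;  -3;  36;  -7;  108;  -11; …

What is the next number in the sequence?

324

Taking every 2nd term gives 2 separate tracks.
Track A is 12, 36, 108, which is multiplying by 3 each time.
Track B is -3, -7, -11, which is subtracting 4 each time.
Term 7 comes from track A (its 4th entry): 324.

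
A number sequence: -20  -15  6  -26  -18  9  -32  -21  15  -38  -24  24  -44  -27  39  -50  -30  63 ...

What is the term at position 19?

Read the sequence 3 terms at a time; column i is its own pattern.
Stream A: -20, -26, -32, -38, -44, -50. Arithmetic, step −6.
Stream B: -15, -18, -21, -24, -27, -30. Subtracting 3 each time.
Stream C: 6, 9, 15, 24, 39, 63. Fibonacci-style (each term is the sum of the two before it).
The 19th slot belongs to stream A; its 7th term is -56.

-56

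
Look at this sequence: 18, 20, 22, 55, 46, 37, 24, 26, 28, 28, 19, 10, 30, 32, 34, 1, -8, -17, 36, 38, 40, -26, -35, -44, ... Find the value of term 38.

The slot pattern repeats as AAABBB (period 6), so there are 2 interleaved tracks.
Stream A: 18, 20, 22, 24, 26, 28, 30, 32, 34, 36, 38, 40. Adding 2 each time.
Stream B: 55, 46, 37, 28, 19, 10, 1, -8, -17, -26, -35, -44. Arithmetic with common difference −9.
Position 38 falls in stream A as its term 20, giving 56.

56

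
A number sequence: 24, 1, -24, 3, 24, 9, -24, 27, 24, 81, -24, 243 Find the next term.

The terms cycle through 2 interleaved subsequences.
Track A: 24, -24, 24, -24, 24, -24 (the oscillation 24·(−1)^(n+1)).
Track B: 1, 3, 9, 27, 81, 243 (successive powers of 3).
Position 13 falls in track A as its term 7, giving 24.

24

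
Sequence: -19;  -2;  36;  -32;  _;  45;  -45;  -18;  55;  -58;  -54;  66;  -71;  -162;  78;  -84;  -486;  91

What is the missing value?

-6

Read the sequence 3 terms at a time; column i is its own pattern.
Subsequence A: -19, -32, -45, -58, -71, -84 — subtracting 13 each time.
Subsequence B: -2, ?, -18, -54, -162, -486 — a geometric progression (common ratio 3).
Subsequence C: 36, 45, 55, 66, 78, 91 — triangular numbers n(n+1)/2 for n = 8, 9, ….
Subsequence B's pattern makes the blank -6.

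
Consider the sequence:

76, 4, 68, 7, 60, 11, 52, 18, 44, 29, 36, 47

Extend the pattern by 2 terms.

28, 76

Split by position mod 2 into 2 tracks.
Stream A: 76, 68, 60, 52, 44, 36 (subtracting 8 each time).
Stream B: 4, 7, 11, 18, 29, 47 (each term equals the sum of the previous two).
Term 13 comes from stream A (its 7th entry): 28.
Position 14 → stream B, term 7 = 76.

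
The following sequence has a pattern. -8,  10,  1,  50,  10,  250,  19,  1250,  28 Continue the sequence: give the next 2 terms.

6250, 37

Odd-indexed and even-indexed terms follow separate rules.
Track A: -8, 1, 10, 19, 28. Arithmetic, step +9.
Track B: 10, 50, 250, 1250. Geometric, ×5 each step.
The 10th slot belongs to track B; its 5th term is 6250.
Term 11 comes from track A (its 6th entry): 37.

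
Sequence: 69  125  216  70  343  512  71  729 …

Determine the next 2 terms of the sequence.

1000, 72

Reading positions in blocks of 3 reveals the pattern ABB — 2 tracks woven together.
Subsequence A is 69, 70, 71, which is arithmetic, step +1.
Subsequence B is 125, 216, 343, 512, 729, which is the cubes 5³, 6³, 7³, ….
The 9th slot belongs to subsequence B; its 6th term is 1000.
The 10th slot belongs to subsequence A; its 4th term is 72.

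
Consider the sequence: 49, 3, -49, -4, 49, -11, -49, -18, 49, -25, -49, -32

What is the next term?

49

Taking every 2nd term gives 2 separate tracks.
Stream A = 49, -49, 49, -49, 49, -49: oscillating between 49 and -49.
Stream B = 3, -4, -11, -18, -25, -32: linear: a_n = 10 − 7·n.
Position 13 falls in stream A as its term 7, giving 49.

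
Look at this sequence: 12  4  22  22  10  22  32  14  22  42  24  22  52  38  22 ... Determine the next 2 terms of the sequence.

62, 62

The terms cycle through 3 interleaved subsequences.
Stream A: 12, 22, 32, 42, 52 (arithmetic with common difference +10).
Stream B: 4, 10, 14, 24, 38 (each term equals the sum of the previous two).
Stream C: 22, 22, 22, 22, 22 (constant 22).
The 16th slot belongs to stream A; its 6th term is 62.
Position 17 → stream B, term 6 = 62.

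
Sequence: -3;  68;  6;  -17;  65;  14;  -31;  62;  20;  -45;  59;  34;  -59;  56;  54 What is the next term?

-73

Read the sequence 3 terms at a time; column i is its own pattern.
Track A: -3, -17, -31, -45, -59 (arithmetic, step −14).
Track B: 68, 65, 62, 59, 56 (linear: a_n = 71 − 3·n).
Track C: 6, 14, 20, 34, 54 (each term equals the sum of the previous two).
Term 16 comes from track A (its 6th entry): -73.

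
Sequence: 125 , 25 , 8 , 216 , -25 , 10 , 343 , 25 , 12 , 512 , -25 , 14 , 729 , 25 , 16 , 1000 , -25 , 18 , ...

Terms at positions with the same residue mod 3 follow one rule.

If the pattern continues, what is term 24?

22

Split by position mod 3 into 3 tracks.
Track A: 125, 216, 343, 512, 729, 1000 (perfect cubes starting at 5³).
Track B: 25, -25, 25, -25, 25, -25 (oscillating between 25 and -25).
Track C: 8, 10, 12, 14, 16, 18 (arithmetic with common difference +2).
Term 24 comes from track C (its 8th entry): 22.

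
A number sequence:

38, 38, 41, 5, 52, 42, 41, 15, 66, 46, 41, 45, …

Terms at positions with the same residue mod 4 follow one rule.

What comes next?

80

Split by position mod 4 into 4 tracks.
Stream A: 38, 52, 66 — linear: a_n = 24 + 14·n.
Stream B: 38, 42, 46 — arithmetic with common difference +4.
Stream C: 41, 41, 41 — always 41.
Stream D: 5, 15, 45 — a geometric progression (common ratio 3).
Term 13 comes from stream A (its 4th entry): 80.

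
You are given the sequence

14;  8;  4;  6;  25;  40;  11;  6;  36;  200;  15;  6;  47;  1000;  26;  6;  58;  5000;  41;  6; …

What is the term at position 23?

67

Taking every 4th term gives 4 separate tracks.
Track A: 14, 25, 36, 47, 58 — arithmetic, step +11.
Track B: 8, 40, 200, 1000, 5000 — a geometric progression (common ratio 5).
Track C: 4, 11, 15, 26, 41 — a Fibonacci-like recurrence a_n = a_{n-1} + a_{n-2}.
Track D: 6, 6, 6, 6, 6 — constant 6.
Term 23 comes from track C (its 6th entry): 67.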